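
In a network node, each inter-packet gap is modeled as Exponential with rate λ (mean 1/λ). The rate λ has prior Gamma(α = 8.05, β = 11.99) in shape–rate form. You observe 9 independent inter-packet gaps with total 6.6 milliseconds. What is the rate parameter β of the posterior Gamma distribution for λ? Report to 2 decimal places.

18.59

With a Gamma(shape α, rate β) prior on the exponential rate λ, the posterior after n observations with total T = Σxᵢ is Gamma(α+n, β+T).
Posterior: Gamma(8.05+9, 11.99+6.6) = Gamma(17.05, 18.59).
Posterior β = 18.59.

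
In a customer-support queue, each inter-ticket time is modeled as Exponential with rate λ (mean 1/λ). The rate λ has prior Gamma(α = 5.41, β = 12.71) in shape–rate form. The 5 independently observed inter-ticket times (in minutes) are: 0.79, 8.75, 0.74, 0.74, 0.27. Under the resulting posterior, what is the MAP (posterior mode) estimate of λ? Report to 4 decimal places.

0.3921

With a Gamma(shape α, rate β) prior on the exponential rate λ, the posterior after n observations with total T = Σxᵢ is Gamma(α+n, β+T).
Sum of observations T = 11.29 minutes; n = 5.
Posterior: Gamma(5.41+5, 12.71+11.29) = Gamma(10.41, 24.00).
Mode = (α−1)/β = 0.3921.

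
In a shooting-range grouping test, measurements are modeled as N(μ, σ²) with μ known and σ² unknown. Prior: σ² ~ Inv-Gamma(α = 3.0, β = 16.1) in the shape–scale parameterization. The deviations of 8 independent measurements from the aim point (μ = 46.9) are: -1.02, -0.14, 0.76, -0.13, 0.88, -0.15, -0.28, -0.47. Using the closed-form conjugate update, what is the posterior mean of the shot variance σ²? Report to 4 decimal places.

With known mean μ and an Inverse-Gamma(α, β) prior on σ², the Normal likelihood is conjugate: posterior is Inv-Gamma(α + n/2, β + Σ(xᵢ−μ)²/2).
Σ(xᵢ−μ)² = (-1.02)² + (-0.14)² + (0.76)² + (-0.13)² + (0.88)² + (-0.15)² + (-0.28)² + (-0.47)² = 2.7507.
Posterior: Inv-Gamma(3.0 + 8/2, 16.1 + 2.7507/2) = Inv-Gamma(7.00, 17.47535).
E[σ²|data] = β/(α−1) = 17.47535/6.00 = 2.9126.

2.9126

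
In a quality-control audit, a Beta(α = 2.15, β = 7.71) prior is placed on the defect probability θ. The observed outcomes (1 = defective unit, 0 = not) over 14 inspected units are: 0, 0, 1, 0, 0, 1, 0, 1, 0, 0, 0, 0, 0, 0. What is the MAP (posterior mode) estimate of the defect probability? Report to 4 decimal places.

The Beta prior is conjugate to a Binomial/Bernoulli likelihood; the update adds successes to α and failures to β.
Posterior: Beta(α+k, β+n−k) = Beta(2.15+3, 7.71+11) = Beta(5.15, 18.71).
Mode of Beta(a,b) for a,b>1 is (a−1)/(a+b−2) = 4.15/21.86 = 0.1898.

0.1898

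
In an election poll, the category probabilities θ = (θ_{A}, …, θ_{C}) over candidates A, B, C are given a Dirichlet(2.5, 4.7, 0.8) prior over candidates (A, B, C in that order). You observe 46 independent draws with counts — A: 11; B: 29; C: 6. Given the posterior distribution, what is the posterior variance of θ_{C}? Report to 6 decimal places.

The Dirichlet prior is conjugate to the Multinomial likelihood: each posterior αⱼ = prior αⱼ + observed count nⱼ.
Posterior concentration: (13.5, 33.7, 6.8), total = 54.0.
Var[θ_j] = α_j(Σα−α_j)/((Σα)²(Σα+1)) = 6.8·47.2/(54.0²·55.0) = 0.002001.

0.002001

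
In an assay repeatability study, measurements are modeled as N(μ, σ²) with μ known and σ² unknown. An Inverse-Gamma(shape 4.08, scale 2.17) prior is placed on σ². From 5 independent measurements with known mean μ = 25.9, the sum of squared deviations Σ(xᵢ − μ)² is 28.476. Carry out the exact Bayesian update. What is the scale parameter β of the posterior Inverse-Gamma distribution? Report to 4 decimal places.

16.4080

With known mean μ and an Inverse-Gamma(α, β) prior on σ², the Normal likelihood is conjugate: posterior is Inv-Gamma(α + n/2, β + Σ(xᵢ−μ)²/2).
Posterior: Inv-Gamma(4.08 + 5/2, 2.17 + 28.476/2) = Inv-Gamma(6.58, 16.4080).
Posterior β = 16.4080.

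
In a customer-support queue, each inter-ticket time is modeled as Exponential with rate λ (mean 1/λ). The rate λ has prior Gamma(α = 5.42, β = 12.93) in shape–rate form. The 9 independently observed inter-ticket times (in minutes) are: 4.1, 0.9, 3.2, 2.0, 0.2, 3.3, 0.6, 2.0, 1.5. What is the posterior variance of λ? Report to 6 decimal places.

With a Gamma(shape α, rate β) prior on the exponential rate λ, the posterior after n observations with total T = Σxᵢ is Gamma(α+n, β+T).
Sum of observations T = 17.8 minutes; n = 9.
Posterior: Gamma(5.42+9, 12.93+17.8) = Gamma(14.42, 30.73).
Var = α/β² = 0.015270.

0.015270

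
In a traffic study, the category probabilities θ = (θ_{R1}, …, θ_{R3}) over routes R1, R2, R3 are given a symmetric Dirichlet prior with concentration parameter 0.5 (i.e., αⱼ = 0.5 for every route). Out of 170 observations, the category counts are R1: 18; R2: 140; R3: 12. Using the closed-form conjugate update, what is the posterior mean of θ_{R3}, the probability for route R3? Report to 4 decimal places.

0.0729

The Dirichlet prior is conjugate to the Multinomial likelihood: each posterior αⱼ = prior αⱼ + observed count nⱼ.
Posterior concentration: (18.5, 140.5, 12.5), total = 171.5.
E[θ_{R3}|data] = α_{R3}/Σα = 12.5/171.5 = 0.0729.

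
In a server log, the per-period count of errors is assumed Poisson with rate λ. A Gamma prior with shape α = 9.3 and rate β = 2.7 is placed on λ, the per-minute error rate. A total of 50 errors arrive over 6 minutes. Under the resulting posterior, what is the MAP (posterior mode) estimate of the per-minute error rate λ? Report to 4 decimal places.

6.7011

With a Gamma(shape α, rate β) prior, the Poisson likelihood is conjugate: the posterior is Gamma(α + ΣXᵢ, β + n).
Posterior: Gamma(α+S, β+n) = Gamma(9.3+50, 2.7+6) = Gamma(59.3, 8.7).
Mode of Gamma(α,β) for α≥1 is (α−1)/β = 58.3/8.7 = 6.7011.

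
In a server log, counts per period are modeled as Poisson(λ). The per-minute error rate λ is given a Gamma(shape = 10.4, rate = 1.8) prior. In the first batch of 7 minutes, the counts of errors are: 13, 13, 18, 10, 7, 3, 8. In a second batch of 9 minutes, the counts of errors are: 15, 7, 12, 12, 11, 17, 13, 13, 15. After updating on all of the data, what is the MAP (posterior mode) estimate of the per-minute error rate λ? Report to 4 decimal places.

11.0337

With a Gamma(shape α, rate β) prior, the Poisson likelihood is conjugate: the posterior is Gamma(α + ΣXᵢ, β + n).
Batch 1: sum of counts S = 72 over n = 7 minutes.
After batch 1: Gamma(α+S, β+n) = Gamma(10.4+72, 1.8+7) = Gamma(82.4, 8.8).
Batch 2: sum of counts S = 115 over n = 9 minutes.
After batch 2: Gamma(α+S, β+n) = Gamma(82.4+115, 8.8+9) = Gamma(197.4, 17.8).
Mode of Gamma(α,β) for α≥1 is (α−1)/β = 196.4/17.8 = 11.0337.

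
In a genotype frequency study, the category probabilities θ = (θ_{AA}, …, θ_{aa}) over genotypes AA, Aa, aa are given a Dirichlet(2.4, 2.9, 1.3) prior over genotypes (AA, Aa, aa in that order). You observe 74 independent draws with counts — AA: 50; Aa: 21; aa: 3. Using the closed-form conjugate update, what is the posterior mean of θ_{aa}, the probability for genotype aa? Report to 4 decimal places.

The Dirichlet prior is conjugate to the Multinomial likelihood: each posterior αⱼ = prior αⱼ + observed count nⱼ.
Posterior concentration: (52.4, 23.9, 4.3), total = 80.6.
E[θ_{aa}|data] = α_{aa}/Σα = 4.3/80.6 = 0.0533.

0.0533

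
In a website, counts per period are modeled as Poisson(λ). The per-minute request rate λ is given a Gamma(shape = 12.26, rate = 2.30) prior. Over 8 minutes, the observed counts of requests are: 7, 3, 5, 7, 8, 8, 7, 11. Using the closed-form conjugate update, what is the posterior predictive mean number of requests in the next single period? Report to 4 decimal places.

6.6272

With a Gamma(shape α, rate β) prior, the Poisson likelihood is conjugate: the posterior is Gamma(α + ΣXᵢ, β + n).
Sum of counts S = 56 over n = 8 minutes.
Posterior: Gamma(α+S, β+n) = Gamma(12.26+56, 2.30+8) = Gamma(68.26, 10.30).
The predictive distribution for one future period is NegBinom with mean α/β = 6.6272.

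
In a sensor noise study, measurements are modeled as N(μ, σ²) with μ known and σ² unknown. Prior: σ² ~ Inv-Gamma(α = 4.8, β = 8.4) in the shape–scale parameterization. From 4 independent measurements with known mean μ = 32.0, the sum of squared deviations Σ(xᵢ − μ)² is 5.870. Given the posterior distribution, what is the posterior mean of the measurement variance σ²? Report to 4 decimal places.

With known mean μ and an Inverse-Gamma(α, β) prior on σ², the Normal likelihood is conjugate: posterior is Inv-Gamma(α + n/2, β + Σ(xᵢ−μ)²/2).
Posterior: Inv-Gamma(4.8 + 4/2, 8.4 + 5.870/2) = Inv-Gamma(6.80, 11.3350).
E[σ²|data] = β/(α−1) = 11.3350/5.80 = 1.9543.

1.9543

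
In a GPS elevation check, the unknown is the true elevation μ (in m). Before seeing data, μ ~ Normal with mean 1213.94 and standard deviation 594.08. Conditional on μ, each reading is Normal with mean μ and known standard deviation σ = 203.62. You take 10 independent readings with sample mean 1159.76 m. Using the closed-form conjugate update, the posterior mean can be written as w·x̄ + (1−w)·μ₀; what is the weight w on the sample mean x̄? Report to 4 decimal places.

For Normal data with known variance σ², a Normal(μ₀, σ₀²) prior on μ is conjugate. Posterior precision = 1/σ₀² + n/σ²; posterior mean is the precision-weighted average of μ₀ and x̄.
σ₀² = 594.08² = 352931.0464, σ² = 203.62² = 41461.1044. Prior precision 1/σ₀² = 1/352931.0464; data precision n/σ² = 10/41461.1044.
w = (n/σ²)/(1/σ₀² + n/σ²) = n·σ₀²/(σ² + n·σ₀²) = 10·352931.0464/(41461.1044 + 10·352931.0464) = 3529310.464/3570771.5684 = 0.9884.

0.9884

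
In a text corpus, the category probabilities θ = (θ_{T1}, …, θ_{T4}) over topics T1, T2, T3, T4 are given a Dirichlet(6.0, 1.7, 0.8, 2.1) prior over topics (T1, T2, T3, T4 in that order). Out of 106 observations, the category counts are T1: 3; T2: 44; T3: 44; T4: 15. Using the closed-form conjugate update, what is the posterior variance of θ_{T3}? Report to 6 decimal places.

0.002012

The Dirichlet prior is conjugate to the Multinomial likelihood: each posterior αⱼ = prior αⱼ + observed count nⱼ.
Posterior concentration: (9.0, 45.7, 44.8, 17.1), total = 116.6.
Var[θ_j] = α_j(Σα−α_j)/((Σα)²(Σα+1)) = 44.8·71.8/(116.6²·117.6) = 0.002012.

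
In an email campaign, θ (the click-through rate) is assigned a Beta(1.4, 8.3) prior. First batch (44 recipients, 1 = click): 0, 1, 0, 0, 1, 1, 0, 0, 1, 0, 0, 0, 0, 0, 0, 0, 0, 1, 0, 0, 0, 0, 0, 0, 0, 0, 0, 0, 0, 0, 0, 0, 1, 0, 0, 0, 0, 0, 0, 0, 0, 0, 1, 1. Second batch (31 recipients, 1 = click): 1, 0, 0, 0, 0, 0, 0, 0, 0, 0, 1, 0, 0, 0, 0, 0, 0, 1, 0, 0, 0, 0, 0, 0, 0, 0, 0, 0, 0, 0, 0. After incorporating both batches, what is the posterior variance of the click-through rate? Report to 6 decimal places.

0.001458

The Beta prior is conjugate to a Binomial/Bernoulli likelihood; the update adds successes to α and failures to β.
After batch 1: Beta(1.4+8, 8.3+36) = Beta(9.4, 44.3).
After batch 2: Beta(9.4+3, 44.3+28) = Beta(12.4, 72.3).
Var = αβ/((α+β)²(α+β+1)) = 12.4·72.3/(84.7²·85.7) = 0.001458.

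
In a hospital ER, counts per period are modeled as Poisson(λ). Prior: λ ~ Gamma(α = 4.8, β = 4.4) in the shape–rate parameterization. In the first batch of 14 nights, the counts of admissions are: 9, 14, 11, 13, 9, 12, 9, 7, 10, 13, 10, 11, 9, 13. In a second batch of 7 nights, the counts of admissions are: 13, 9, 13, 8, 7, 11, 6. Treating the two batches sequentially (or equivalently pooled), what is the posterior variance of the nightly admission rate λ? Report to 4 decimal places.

0.3438

With a Gamma(shape α, rate β) prior, the Poisson likelihood is conjugate: the posterior is Gamma(α + ΣXᵢ, β + n).
Batch 1: sum of counts S = 150 over n = 14 nights.
After batch 1: Gamma(α+S, β+n) = Gamma(4.8+150, 4.4+14) = Gamma(154.8, 18.4).
Batch 2: sum of counts S = 67 over n = 7 nights.
After batch 2: Gamma(α+S, β+n) = Gamma(154.8+67, 18.4+7) = Gamma(221.8, 25.4).
Var = α/β² = 221.8/25.4² = 0.3438.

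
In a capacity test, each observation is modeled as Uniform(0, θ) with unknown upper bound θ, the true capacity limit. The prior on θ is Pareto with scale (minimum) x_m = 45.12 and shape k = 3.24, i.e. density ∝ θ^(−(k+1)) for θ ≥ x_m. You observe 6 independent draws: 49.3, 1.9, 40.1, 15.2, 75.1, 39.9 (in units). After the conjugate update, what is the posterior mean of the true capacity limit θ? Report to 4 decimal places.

84.2141

A Pareto(scale x_m, shape k) prior on the upper bound θ of Uniform(0, θ) is conjugate: posterior is Pareto(max(x_m, max xᵢ), k + n).
Sample maximum = 75.1; prior scale x_m = 45.12 → posterior scale = max = 75.10.
Posterior shape = 3.24 + 6 = 9.24.
E[θ|data] = k·x_m/(k−1) = 9.24·75.10/8.24 = 84.2141.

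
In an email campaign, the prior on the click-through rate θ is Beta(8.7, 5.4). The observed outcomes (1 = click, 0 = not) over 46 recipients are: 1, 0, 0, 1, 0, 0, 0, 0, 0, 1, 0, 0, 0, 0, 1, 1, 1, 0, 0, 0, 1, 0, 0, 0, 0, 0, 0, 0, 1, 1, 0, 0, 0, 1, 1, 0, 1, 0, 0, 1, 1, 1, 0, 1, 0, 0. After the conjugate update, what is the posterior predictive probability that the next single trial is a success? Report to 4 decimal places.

The Beta prior is conjugate to a Binomial/Bernoulli likelihood; the update adds successes to α and failures to β.
Posterior: Beta(α+k, β+n−k) = Beta(8.7+16, 5.4+30) = Beta(24.7, 35.4).
For a single future Bernoulli trial, P(success | data) = α/(α+β) = 0.4110.

0.4110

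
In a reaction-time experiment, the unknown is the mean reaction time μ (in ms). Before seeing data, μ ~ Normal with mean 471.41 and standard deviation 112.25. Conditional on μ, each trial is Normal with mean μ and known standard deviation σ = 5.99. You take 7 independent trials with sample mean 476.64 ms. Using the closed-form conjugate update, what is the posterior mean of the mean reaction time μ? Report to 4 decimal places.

For Normal data with known variance σ², a Normal(μ₀, σ₀²) prior on μ is conjugate. Posterior precision = 1/σ₀² + n/σ²; posterior mean is the precision-weighted average of μ₀ and x̄.
n·x̄ = 7·476.64 = 3336.48.
σ₀² = 112.25² = 12600.0625, σ² = 5.99² = 35.8801; σ² + n·σ₀² = 35.8801 + 7·12600.0625 = 88236.3176.
Posterior mean = (μ₀/σ₀² + n·x̄/σ²)/(1/σ₀² + n/σ²) = (σ²·μ₀ + σ₀²·n·x̄)/(σ² + n·σ₀²) = (35.8801·471.41 + 12600.0625·3336.48)/88236.3176 = 42056770.767941/88236.3176 = 476.6379.

476.6379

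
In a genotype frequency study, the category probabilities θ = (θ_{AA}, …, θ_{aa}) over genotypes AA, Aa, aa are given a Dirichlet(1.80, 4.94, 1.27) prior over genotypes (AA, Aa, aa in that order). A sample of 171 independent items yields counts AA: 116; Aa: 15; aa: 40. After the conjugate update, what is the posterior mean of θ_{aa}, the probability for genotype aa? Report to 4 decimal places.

0.2305

The Dirichlet prior is conjugate to the Multinomial likelihood: each posterior αⱼ = prior αⱼ + observed count nⱼ.
Posterior concentration: (117.80, 19.94, 41.27), total = 179.01.
E[θ_{aa}|data] = α_{aa}/Σα = 41.27/179.01 = 0.2305.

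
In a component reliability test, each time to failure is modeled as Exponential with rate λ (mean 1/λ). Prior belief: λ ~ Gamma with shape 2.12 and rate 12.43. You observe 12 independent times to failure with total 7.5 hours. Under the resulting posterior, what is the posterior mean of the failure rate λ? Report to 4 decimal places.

With a Gamma(shape α, rate β) prior on the exponential rate λ, the posterior after n observations with total T = Σxᵢ is Gamma(α+n, β+T).
Posterior: Gamma(2.12+12, 12.43+7.5) = Gamma(14.12, 19.93).
Posterior mean of λ = α/β = 14.12/19.93 = 0.7085.

0.7085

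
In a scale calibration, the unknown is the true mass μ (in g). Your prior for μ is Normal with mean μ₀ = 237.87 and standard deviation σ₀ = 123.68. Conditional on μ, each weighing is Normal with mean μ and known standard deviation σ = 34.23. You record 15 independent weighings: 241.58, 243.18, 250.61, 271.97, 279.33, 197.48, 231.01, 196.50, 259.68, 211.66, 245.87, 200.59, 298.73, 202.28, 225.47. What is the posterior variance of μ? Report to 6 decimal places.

77.716003

For Normal data with known variance σ², a Normal(μ₀, σ₀²) prior on μ is conjugate. Posterior precision = 1/σ₀² + n/σ²; posterior mean is the precision-weighted average of μ₀ and x̄.
σ₀² = 123.68² = 15296.7424, σ² = 34.23² = 1171.6929; σ² + n·σ₀² = 1171.6929 + 15·15296.7424 = 230622.8289.
Posterior precision = 1/σ₀² + n/σ² = 1/15296.7424 + 15/1171.6929 = (σ² + n·σ₀²)/(σ₀²σ²) = 230622.8289/(15296.7424·1171.6929); posterior variance σₙ² = σ₀²σ²/(σ² + n·σ₀²) = 15296.7424·1171.6929/230622.8289 = 77.716003.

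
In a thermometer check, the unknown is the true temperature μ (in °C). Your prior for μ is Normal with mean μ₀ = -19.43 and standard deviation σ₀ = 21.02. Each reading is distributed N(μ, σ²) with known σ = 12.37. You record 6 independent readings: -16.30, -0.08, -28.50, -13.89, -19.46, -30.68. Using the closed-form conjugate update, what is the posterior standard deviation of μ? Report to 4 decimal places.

For Normal data with known variance σ², a Normal(μ₀, σ₀²) prior on μ is conjugate. Posterior precision = 1/σ₀² + n/σ²; posterior mean is the precision-weighted average of μ₀ and x̄.
σ₀² = 21.02² = 441.8404, σ² = 12.37² = 153.0169; σ² + n·σ₀² = 153.0169 + 6·441.8404 = 2804.0593.
Posterior precision = 1/σ₀² + n/σ² = 1/441.8404 + 6/153.0169 = (σ² + n·σ₀²)/(σ₀²σ²) = 2804.0593/(441.8404·153.0169); posterior variance σₙ² = σ₀²σ²/(σ² + n·σ₀²) = 441.8404·153.0169/2804.0593 = 24.111134.
Posterior SD = √σₙ² = √(441.8404·153.0169/2804.0593) = 4.9103.

4.9103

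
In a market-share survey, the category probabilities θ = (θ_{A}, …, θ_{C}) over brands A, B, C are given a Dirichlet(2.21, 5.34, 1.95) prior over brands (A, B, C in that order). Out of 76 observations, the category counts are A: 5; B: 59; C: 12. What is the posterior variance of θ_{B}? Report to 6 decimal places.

0.002153

The Dirichlet prior is conjugate to the Multinomial likelihood: each posterior αⱼ = prior αⱼ + observed count nⱼ.
Posterior concentration: (7.21, 64.34, 13.95), total = 85.50.
Var[θ_j] = α_j(Σα−α_j)/((Σα)²(Σα+1)) = 64.34·21.16/(85.50²·86.50) = 0.002153.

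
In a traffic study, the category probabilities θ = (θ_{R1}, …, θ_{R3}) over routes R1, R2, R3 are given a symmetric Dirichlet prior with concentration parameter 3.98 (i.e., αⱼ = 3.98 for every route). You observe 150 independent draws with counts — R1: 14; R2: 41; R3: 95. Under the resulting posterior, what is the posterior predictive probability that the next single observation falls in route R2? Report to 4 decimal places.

0.2778

The Dirichlet prior is conjugate to the Multinomial likelihood: each posterior αⱼ = prior αⱼ + observed count nⱼ.
Posterior concentration: (17.98, 44.98, 98.98), total = 161.94.
P(next = R2 | data) = α_{R2}/Σα = 0.2778.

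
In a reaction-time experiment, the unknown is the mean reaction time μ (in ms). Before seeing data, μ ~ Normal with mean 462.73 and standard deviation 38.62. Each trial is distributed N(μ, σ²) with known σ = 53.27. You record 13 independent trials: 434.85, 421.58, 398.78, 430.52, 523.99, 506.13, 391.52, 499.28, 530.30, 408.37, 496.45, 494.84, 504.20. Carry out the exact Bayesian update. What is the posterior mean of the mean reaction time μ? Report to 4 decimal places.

464.4290

For Normal data with known variance σ², a Normal(μ₀, σ₀²) prior on μ is conjugate. Posterior precision = 1/σ₀² + n/σ²; posterior mean is the precision-weighted average of μ₀ and x̄.
Σxᵢ = 434.85 + 421.58 + 398.78 + 430.52 + 523.99 + 506.13 + 391.52 + 499.28 + 530.30 + 408.37 + 496.45 + 494.84 + 504.20 = 6040.81, so n·x̄ = 6040.81.
σ₀² = 38.62² = 1491.5044, σ² = 53.27² = 2837.6929; σ² + n·σ₀² = 2837.6929 + 13·1491.5044 = 22227.2501.
Posterior mean = (μ₀/σ₀² + n·x̄/σ²)/(1/σ₀² + n/σ²) = (σ²·μ₀ + σ₀²·n·x̄)/(σ² + n·σ₀²) = (2837.6929·462.73 + 1491.5044·6040.81)/22227.2501 = 10322980.330181/22227.2501 = 464.4290.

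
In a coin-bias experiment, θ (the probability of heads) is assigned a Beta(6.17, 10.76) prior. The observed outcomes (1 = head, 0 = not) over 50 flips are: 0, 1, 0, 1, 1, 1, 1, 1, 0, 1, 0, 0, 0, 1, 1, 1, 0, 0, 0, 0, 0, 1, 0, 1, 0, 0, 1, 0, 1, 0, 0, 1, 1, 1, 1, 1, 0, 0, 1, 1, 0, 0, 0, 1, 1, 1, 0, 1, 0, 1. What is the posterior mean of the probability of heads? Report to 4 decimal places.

0.4807

The Beta prior is conjugate to a Binomial/Bernoulli likelihood; the update adds successes to α and failures to β.
Posterior: Beta(α+k, β+n−k) = Beta(6.17+26, 10.76+24) = Beta(32.17, 34.76).
Posterior mean = α/(α+β) = 32.17/66.93 = 0.4807.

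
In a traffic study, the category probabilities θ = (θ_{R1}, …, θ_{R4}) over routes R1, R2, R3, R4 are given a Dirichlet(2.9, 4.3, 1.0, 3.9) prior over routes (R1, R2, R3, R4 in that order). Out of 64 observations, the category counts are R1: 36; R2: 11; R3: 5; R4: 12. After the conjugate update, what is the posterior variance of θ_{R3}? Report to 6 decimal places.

0.000942

The Dirichlet prior is conjugate to the Multinomial likelihood: each posterior αⱼ = prior αⱼ + observed count nⱼ.
Posterior concentration: (38.9, 15.3, 6.0, 15.9), total = 76.1.
Var[θ_j] = α_j(Σα−α_j)/((Σα)²(Σα+1)) = 6.0·70.1/(76.1²·77.1) = 0.000942.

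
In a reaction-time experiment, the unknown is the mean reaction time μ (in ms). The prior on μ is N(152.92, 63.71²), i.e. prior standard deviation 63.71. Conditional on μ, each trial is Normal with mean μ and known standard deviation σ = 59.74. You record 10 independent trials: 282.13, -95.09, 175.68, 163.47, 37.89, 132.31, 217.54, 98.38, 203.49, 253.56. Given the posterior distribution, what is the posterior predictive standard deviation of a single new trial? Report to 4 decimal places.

62.4252

For Normal data with known variance σ², a Normal(μ₀, σ₀²) prior on μ is conjugate. Posterior precision = 1/σ₀² + n/σ²; posterior mean is the precision-weighted average of μ₀ and x̄.
σ₀² = 63.71² = 4058.9641, σ² = 59.74² = 3568.8676; σ² + n·σ₀² = 3568.8676 + 10·4058.9641 = 44158.5086.
Posterior precision = 1/σ₀² + n/σ² = 1/4058.9641 + 10/3568.8676 = (σ² + n·σ₀²)/(σ₀²σ²) = 44158.5086/(4058.9641·3568.8676); posterior variance σₙ² = σ₀²σ²/(σ² + n·σ₀²) = 4058.9641·3568.8676/44158.5086 = 328.043358.
Predictive variance for one new observation = σₙ² + σ² = 4058.9641·3568.8676/44158.5086 + 3568.8676 = σ²·(σ₀² + 44158.5086)/44158.5086 = 3568.8676·48217.4727/44158.5086 = 3896.910958; SD = √(3568.8676·48217.4727/44158.5086) = 62.4252.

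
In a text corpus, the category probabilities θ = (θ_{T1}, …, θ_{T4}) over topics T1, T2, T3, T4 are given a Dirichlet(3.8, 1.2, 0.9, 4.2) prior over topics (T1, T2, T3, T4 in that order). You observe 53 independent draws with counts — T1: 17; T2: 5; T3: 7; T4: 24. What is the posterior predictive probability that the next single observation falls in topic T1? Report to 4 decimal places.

The Dirichlet prior is conjugate to the Multinomial likelihood: each posterior αⱼ = prior αⱼ + observed count nⱼ.
Posterior concentration: (20.8, 6.2, 7.9, 28.2), total = 63.1.
P(next = T1 | data) = α_{T1}/Σα = 0.3296.

0.3296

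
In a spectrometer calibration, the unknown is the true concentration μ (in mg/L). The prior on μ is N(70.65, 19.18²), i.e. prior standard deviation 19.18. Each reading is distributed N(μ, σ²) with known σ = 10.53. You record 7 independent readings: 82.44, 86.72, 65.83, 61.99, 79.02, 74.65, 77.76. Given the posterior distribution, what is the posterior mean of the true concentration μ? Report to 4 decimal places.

For Normal data with known variance σ², a Normal(μ₀, σ₀²) prior on μ is conjugate. Posterior precision = 1/σ₀² + n/σ²; posterior mean is the precision-weighted average of μ₀ and x̄.
Σxᵢ = 82.44 + 86.72 + 65.83 + 61.99 + 79.02 + 74.65 + 77.76 = 528.41, so n·x̄ = 528.41.
σ₀² = 19.18² = 367.8724, σ² = 10.53² = 110.8809; σ² + n·σ₀² = 110.8809 + 7·367.8724 = 2685.9877.
Posterior mean = (μ₀/σ₀² + n·x̄/σ²)/(1/σ₀² + n/σ²) = (σ²·μ₀ + σ₀²·n·x̄)/(σ² + n·σ₀²) = (110.8809·70.65 + 367.8724·528.41)/2685.9877 = 202221.190469/2685.9877 = 75.2875.

75.2875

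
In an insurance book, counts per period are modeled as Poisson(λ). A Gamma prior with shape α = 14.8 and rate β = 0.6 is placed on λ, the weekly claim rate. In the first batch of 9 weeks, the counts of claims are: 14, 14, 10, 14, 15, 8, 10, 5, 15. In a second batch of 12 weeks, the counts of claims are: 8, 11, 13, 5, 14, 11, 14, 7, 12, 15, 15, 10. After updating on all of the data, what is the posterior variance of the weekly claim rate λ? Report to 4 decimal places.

With a Gamma(shape α, rate β) prior, the Poisson likelihood is conjugate: the posterior is Gamma(α + ΣXᵢ, β + n).
Batch 1: sum of counts S = 105 over n = 9 weeks.
After batch 1: Gamma(α+S, β+n) = Gamma(14.8+105, 0.6+9) = Gamma(119.8, 9.6).
Batch 2: sum of counts S = 135 over n = 12 weeks.
After batch 2: Gamma(α+S, β+n) = Gamma(119.8+135, 9.6+12) = Gamma(254.8, 21.6).
Var = α/β² = 254.8/21.6² = 0.5461.

0.5461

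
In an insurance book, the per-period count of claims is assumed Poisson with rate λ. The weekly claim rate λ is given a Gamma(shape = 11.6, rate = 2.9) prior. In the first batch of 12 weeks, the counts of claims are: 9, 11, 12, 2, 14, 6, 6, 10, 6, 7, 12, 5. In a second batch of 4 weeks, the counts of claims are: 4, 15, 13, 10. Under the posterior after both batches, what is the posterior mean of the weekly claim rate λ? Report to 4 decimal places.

8.1270

With a Gamma(shape α, rate β) prior, the Poisson likelihood is conjugate: the posterior is Gamma(α + ΣXᵢ, β + n).
Batch 1: sum of counts S = 100 over n = 12 weeks.
After batch 1: Gamma(α+S, β+n) = Gamma(11.6+100, 2.9+12) = Gamma(111.6, 14.9).
Batch 2: sum of counts S = 42 over n = 4 weeks.
After batch 2: Gamma(α+S, β+n) = Gamma(111.6+42, 14.9+4) = Gamma(153.6, 18.9).
Posterior mean = α/β = 153.6/18.9 = 8.1270.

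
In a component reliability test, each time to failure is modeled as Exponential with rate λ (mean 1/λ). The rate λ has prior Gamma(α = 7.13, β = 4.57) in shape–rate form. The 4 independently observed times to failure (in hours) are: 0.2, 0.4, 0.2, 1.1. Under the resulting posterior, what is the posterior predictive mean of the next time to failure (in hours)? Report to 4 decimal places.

0.6387

With a Gamma(shape α, rate β) prior on the exponential rate λ, the posterior after n observations with total T = Σxᵢ is Gamma(α+n, β+T).
Sum of observations T = 1.9 hours; n = 4.
Posterior: Gamma(7.13+4, 4.57+1.9) = Gamma(11.13, 6.47).
The predictive distribution for the next observation is Lomax; its mean is β/(α−1) = 6.47/10.13 = 0.6387.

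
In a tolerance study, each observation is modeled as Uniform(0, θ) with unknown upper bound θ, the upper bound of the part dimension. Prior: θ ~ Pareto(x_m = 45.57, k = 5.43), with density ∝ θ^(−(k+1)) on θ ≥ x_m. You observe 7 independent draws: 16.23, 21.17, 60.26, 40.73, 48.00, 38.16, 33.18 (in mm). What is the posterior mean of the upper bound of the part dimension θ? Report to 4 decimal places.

A Pareto(scale x_m, shape k) prior on the upper bound θ of Uniform(0, θ) is conjugate: posterior is Pareto(max(x_m, max xᵢ), k + n).
Sample maximum = 60.26; prior scale x_m = 45.57 → posterior scale = max = 60.26.
Posterior shape = 5.43 + 7 = 12.43.
E[θ|data] = k·x_m/(k−1) = 12.43·60.26/11.43 = 65.5321.

65.5321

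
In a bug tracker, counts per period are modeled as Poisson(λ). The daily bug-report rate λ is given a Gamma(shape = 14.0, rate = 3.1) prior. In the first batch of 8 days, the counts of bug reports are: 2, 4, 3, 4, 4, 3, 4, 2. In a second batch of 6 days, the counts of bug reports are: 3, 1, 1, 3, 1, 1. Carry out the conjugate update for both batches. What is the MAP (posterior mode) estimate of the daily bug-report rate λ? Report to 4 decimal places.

2.8655

With a Gamma(shape α, rate β) prior, the Poisson likelihood is conjugate: the posterior is Gamma(α + ΣXᵢ, β + n).
Batch 1: sum of counts S = 26 over n = 8 days.
After batch 1: Gamma(α+S, β+n) = Gamma(14.0+26, 3.1+8) = Gamma(40.0, 11.1).
Batch 2: sum of counts S = 10 over n = 6 days.
After batch 2: Gamma(α+S, β+n) = Gamma(40.0+10, 11.1+6) = Gamma(50.0, 17.1).
Mode of Gamma(α,β) for α≥1 is (α−1)/β = 49.0/17.1 = 2.8655.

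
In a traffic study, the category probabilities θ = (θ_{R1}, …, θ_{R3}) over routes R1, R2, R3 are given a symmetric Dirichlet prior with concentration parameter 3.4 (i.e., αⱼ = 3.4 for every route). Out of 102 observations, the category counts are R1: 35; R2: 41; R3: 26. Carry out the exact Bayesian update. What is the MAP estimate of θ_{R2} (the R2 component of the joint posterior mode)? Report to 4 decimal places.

The Dirichlet prior is conjugate to the Multinomial likelihood: each posterior αⱼ = prior αⱼ + observed count nⱼ.
Posterior concentration: (38.4, 44.4, 29.4), total = 112.2.
Joint mode component: (α_{R2}−1)/(Σα−K) = 43.4/109.2 = 0.3974.

0.3974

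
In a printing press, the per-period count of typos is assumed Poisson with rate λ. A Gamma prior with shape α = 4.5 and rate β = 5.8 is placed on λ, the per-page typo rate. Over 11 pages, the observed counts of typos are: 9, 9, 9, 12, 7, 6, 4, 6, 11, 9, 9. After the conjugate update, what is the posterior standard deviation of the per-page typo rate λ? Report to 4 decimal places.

0.5817

With a Gamma(shape α, rate β) prior, the Poisson likelihood is conjugate: the posterior is Gamma(α + ΣXᵢ, β + n).
Sum of counts S = 91 over n = 11 pages.
Posterior: Gamma(α+S, β+n) = Gamma(4.5+91, 5.8+11) = Gamma(95.5, 16.8).
SD = √α/β = √95.5/16.8 = 0.5817.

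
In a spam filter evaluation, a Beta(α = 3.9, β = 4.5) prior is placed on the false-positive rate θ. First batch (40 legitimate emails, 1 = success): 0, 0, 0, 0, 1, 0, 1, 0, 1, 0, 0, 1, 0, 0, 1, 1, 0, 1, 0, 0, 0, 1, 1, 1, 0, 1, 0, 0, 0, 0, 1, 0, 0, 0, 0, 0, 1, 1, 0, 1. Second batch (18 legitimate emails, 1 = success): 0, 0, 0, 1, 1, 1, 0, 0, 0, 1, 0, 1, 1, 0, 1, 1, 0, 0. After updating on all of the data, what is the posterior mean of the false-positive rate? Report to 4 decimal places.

0.4051

The Beta prior is conjugate to a Binomial/Bernoulli likelihood; the update adds successes to α and failures to β.
After batch 1: Beta(3.9+15, 4.5+25) = Beta(18.9, 29.5).
After batch 2: Beta(18.9+8, 29.5+10) = Beta(26.9, 39.5).
Posterior mean = α/(α+β) = 26.9/66.4 = 0.4051.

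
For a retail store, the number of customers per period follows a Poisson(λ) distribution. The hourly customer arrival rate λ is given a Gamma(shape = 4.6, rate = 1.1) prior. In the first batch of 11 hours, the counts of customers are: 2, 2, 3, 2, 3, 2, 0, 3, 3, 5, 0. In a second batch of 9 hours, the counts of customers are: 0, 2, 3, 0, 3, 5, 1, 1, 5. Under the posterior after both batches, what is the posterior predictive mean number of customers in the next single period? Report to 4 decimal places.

With a Gamma(shape α, rate β) prior, the Poisson likelihood is conjugate: the posterior is Gamma(α + ΣXᵢ, β + n).
Batch 1: sum of counts S = 25 over n = 11 hours.
After batch 1: Gamma(α+S, β+n) = Gamma(4.6+25, 1.1+11) = Gamma(29.6, 12.1).
Batch 2: sum of counts S = 20 over n = 9 hours.
After batch 2: Gamma(α+S, β+n) = Gamma(29.6+20, 12.1+9) = Gamma(49.6, 21.1).
The predictive distribution for one future period is NegBinom with mean α/β = 2.3507.

2.3507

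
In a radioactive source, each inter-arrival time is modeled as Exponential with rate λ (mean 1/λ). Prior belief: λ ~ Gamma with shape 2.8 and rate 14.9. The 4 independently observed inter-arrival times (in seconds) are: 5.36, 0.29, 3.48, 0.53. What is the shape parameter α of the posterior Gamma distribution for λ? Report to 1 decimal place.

With a Gamma(shape α, rate β) prior on the exponential rate λ, the posterior after n observations with total T = Σxᵢ is Gamma(α+n, β+T).
Sum of observations T = 9.66 seconds; n = 4.
Posterior: Gamma(2.8+4, 14.9+9.66) = Gamma(6.8, 24.56).
Posterior α = 6.8.

6.8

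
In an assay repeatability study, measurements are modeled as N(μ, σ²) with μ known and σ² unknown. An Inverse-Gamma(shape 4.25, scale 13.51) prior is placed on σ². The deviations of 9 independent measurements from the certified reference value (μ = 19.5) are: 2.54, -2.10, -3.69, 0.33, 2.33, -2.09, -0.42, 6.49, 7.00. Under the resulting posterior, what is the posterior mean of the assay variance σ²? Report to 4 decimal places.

9.8516

With known mean μ and an Inverse-Gamma(α, β) prior on σ², the Normal likelihood is conjugate: posterior is Inv-Gamma(α + n/2, β + Σ(xᵢ−μ)²/2).
Σ(xᵢ−μ)² = (2.54)² + (-2.10)² + (-3.69)² + (0.33)² + (2.33)² + (-2.09)² + (-0.42)² + (6.49)² + (7.00)² = 125.6801.
Posterior: Inv-Gamma(4.25 + 9/2, 13.51 + 125.6801/2) = Inv-Gamma(8.75, 76.35005).
E[σ²|data] = β/(α−1) = 76.35005/7.75 = 9.8516.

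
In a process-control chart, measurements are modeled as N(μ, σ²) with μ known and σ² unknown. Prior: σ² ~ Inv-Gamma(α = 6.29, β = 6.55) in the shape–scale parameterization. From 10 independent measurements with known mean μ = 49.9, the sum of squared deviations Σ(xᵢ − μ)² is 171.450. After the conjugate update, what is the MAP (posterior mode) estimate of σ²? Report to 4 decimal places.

With known mean μ and an Inverse-Gamma(α, β) prior on σ², the Normal likelihood is conjugate: posterior is Inv-Gamma(α + n/2, β + Σ(xᵢ−μ)²/2).
Posterior: Inv-Gamma(6.29 + 10/2, 6.55 + 171.450/2) = Inv-Gamma(11.29, 92.2750).
Mode = β/(α+1) = 92.2750/12.29 = 7.5081.

7.5081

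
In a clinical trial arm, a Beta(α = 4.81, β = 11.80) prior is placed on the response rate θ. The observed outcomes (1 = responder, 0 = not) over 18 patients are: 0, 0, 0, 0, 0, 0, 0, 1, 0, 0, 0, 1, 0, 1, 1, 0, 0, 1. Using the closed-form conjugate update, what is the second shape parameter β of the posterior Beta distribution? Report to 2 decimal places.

24.80

The Beta prior is conjugate to a Binomial/Bernoulli likelihood; the update adds successes to α and failures to β.
Posterior: Beta(α+k, β+n−k) = Beta(4.81+5, 11.80+13) = Beta(9.81, 24.80).
Posterior β = 24.80.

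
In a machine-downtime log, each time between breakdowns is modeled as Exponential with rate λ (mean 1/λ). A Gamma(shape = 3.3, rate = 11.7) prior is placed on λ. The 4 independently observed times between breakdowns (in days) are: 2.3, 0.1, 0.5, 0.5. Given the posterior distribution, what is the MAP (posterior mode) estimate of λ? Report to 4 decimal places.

0.4172

With a Gamma(shape α, rate β) prior on the exponential rate λ, the posterior after n observations with total T = Σxᵢ is Gamma(α+n, β+T).
Sum of observations T = 3.4 days; n = 4.
Posterior: Gamma(3.3+4, 11.7+3.4) = Gamma(7.3, 15.1).
Mode = (α−1)/β = 0.4172.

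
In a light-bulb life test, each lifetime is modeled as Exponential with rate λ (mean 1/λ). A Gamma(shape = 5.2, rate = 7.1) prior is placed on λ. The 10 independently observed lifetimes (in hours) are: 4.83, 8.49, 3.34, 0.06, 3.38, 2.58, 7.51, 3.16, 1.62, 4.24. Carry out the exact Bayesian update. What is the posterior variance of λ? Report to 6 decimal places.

0.007088

With a Gamma(shape α, rate β) prior on the exponential rate λ, the posterior after n observations with total T = Σxᵢ is Gamma(α+n, β+T).
Sum of observations T = 39.21 hours; n = 10.
Posterior: Gamma(5.2+10, 7.1+39.21) = Gamma(15.2, 46.31).
Var = α/β² = 0.007088.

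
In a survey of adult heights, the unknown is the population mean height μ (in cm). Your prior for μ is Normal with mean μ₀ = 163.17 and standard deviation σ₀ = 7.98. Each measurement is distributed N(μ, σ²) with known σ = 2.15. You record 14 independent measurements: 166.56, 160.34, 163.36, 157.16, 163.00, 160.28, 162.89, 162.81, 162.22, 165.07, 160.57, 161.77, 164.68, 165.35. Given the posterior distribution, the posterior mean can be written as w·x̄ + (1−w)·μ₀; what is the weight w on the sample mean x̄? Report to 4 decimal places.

0.9948

For Normal data with known variance σ², a Normal(μ₀, σ₀²) prior on μ is conjugate. Posterior precision = 1/σ₀² + n/σ²; posterior mean is the precision-weighted average of μ₀ and x̄.
σ₀² = 7.98² = 63.6804, σ² = 2.15² = 4.6225. Prior precision 1/σ₀² = 1/63.6804; data precision n/σ² = 14/4.6225.
w = (n/σ²)/(1/σ₀² + n/σ²) = n·σ₀²/(σ² + n·σ₀²) = 14·63.6804/(4.6225 + 14·63.6804) = 891.5256/896.1481 = 0.9948.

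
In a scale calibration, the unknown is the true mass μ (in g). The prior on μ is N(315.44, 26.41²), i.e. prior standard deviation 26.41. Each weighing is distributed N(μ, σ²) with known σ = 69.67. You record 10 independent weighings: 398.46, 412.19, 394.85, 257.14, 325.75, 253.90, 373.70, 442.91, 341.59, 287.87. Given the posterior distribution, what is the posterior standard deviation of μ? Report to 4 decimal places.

For Normal data with known variance σ², a Normal(μ₀, σ₀²) prior on μ is conjugate. Posterior precision = 1/σ₀² + n/σ²; posterior mean is the precision-weighted average of μ₀ and x̄.
σ₀² = 26.41² = 697.4881, σ² = 69.67² = 4853.9089; σ² + n·σ₀² = 4853.9089 + 10·697.4881 = 11828.7899.
Posterior precision = 1/σ₀² + n/σ² = 1/697.4881 + 10/4853.9089 = (σ² + n·σ₀²)/(σ₀²σ²) = 11828.7899/(697.4881·4853.9089); posterior variance σₙ² = σ₀²σ²/(σ² + n·σ₀²) = 697.4881·4853.9089/11828.7899 = 286.212176.
Posterior SD = √σₙ² = √(697.4881·4853.9089/11828.7899) = 16.9178.

16.9178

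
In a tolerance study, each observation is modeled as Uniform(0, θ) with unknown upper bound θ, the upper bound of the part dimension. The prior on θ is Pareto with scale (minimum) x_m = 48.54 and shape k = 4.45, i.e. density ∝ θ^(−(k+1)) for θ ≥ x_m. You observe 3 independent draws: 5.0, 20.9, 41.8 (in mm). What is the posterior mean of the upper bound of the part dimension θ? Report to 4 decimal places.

56.0656

A Pareto(scale x_m, shape k) prior on the upper bound θ of Uniform(0, θ) is conjugate: posterior is Pareto(max(x_m, max xᵢ), k + n).
Sample maximum = 41.8; prior scale x_m = 48.54 → posterior scale = max = 48.54.
Posterior shape = 4.45 + 3 = 7.45.
E[θ|data] = k·x_m/(k−1) = 7.45·48.54/6.45 = 56.0656.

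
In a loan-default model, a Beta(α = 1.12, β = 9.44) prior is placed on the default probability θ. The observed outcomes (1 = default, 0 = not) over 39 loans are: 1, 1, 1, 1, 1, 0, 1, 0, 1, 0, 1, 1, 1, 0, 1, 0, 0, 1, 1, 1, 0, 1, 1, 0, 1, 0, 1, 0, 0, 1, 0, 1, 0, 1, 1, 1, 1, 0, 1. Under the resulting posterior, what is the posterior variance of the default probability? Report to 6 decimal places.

0.004930

The Beta prior is conjugate to a Binomial/Bernoulli likelihood; the update adds successes to α and failures to β.
Posterior: Beta(α+k, β+n−k) = Beta(1.12+25, 9.44+14) = Beta(26.12, 23.44).
Var = αβ/((α+β)²(α+β+1)) = 26.12·23.44/(49.56²·50.56) = 0.004930.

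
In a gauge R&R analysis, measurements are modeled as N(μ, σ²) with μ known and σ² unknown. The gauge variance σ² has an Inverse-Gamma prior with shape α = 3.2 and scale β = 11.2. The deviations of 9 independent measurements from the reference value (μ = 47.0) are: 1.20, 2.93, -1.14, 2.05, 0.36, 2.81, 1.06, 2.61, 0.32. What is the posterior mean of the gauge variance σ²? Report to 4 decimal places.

With known mean μ and an Inverse-Gamma(α, β) prior on σ², the Normal likelihood is conjugate: posterior is Inv-Gamma(α + n/2, β + Σ(xᵢ−μ)²/2).
Σ(xᵢ−μ)² = (1.20)² + (2.93)² + (-1.14)² + (2.05)² + (0.36)² + (2.81)² + (1.06)² + (2.61)² + (0.32)² = 31.5908.
Posterior: Inv-Gamma(3.2 + 9/2, 11.2 + 31.5908/2) = Inv-Gamma(7.70, 26.99540).
E[σ²|data] = β/(α−1) = 26.99540/6.70 = 4.0292.

4.0292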